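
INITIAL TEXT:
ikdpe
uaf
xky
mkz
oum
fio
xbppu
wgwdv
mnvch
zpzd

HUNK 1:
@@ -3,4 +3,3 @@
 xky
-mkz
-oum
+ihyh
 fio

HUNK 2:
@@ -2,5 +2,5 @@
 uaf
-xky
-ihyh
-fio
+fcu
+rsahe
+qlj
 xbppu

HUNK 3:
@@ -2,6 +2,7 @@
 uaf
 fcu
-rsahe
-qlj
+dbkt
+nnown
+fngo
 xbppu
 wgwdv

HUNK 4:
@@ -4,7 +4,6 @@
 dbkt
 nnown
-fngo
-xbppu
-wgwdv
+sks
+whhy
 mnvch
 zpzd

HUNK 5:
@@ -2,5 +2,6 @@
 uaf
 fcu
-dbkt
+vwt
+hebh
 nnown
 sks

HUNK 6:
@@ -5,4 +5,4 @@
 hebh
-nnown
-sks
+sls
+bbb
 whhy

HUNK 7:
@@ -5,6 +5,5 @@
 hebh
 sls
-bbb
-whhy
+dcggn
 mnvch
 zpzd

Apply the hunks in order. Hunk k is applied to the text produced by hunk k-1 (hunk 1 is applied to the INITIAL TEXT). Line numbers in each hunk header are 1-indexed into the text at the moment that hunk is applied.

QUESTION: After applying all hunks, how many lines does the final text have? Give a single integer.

Hunk 1: at line 3 remove [mkz,oum] add [ihyh] -> 9 lines: ikdpe uaf xky ihyh fio xbppu wgwdv mnvch zpzd
Hunk 2: at line 2 remove [xky,ihyh,fio] add [fcu,rsahe,qlj] -> 9 lines: ikdpe uaf fcu rsahe qlj xbppu wgwdv mnvch zpzd
Hunk 3: at line 2 remove [rsahe,qlj] add [dbkt,nnown,fngo] -> 10 lines: ikdpe uaf fcu dbkt nnown fngo xbppu wgwdv mnvch zpzd
Hunk 4: at line 4 remove [fngo,xbppu,wgwdv] add [sks,whhy] -> 9 lines: ikdpe uaf fcu dbkt nnown sks whhy mnvch zpzd
Hunk 5: at line 2 remove [dbkt] add [vwt,hebh] -> 10 lines: ikdpe uaf fcu vwt hebh nnown sks whhy mnvch zpzd
Hunk 6: at line 5 remove [nnown,sks] add [sls,bbb] -> 10 lines: ikdpe uaf fcu vwt hebh sls bbb whhy mnvch zpzd
Hunk 7: at line 5 remove [bbb,whhy] add [dcggn] -> 9 lines: ikdpe uaf fcu vwt hebh sls dcggn mnvch zpzd
Final line count: 9

Answer: 9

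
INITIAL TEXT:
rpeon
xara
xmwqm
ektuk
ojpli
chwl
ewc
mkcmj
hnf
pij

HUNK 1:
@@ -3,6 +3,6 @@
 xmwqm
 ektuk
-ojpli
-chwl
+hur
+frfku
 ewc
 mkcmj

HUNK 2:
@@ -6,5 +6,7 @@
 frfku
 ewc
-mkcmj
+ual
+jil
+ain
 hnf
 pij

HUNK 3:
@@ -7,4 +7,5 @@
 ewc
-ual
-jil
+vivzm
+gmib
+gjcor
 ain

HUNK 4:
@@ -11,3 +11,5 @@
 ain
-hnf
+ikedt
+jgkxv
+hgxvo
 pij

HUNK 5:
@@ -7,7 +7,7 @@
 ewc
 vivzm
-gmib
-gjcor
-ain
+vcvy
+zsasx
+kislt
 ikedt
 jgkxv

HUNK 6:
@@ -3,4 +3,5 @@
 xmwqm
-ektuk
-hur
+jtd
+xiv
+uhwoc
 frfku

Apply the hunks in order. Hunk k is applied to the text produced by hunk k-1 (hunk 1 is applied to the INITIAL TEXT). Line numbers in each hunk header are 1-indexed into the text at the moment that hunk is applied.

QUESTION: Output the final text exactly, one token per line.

Hunk 1: at line 3 remove [ojpli,chwl] add [hur,frfku] -> 10 lines: rpeon xara xmwqm ektuk hur frfku ewc mkcmj hnf pij
Hunk 2: at line 6 remove [mkcmj] add [ual,jil,ain] -> 12 lines: rpeon xara xmwqm ektuk hur frfku ewc ual jil ain hnf pij
Hunk 3: at line 7 remove [ual,jil] add [vivzm,gmib,gjcor] -> 13 lines: rpeon xara xmwqm ektuk hur frfku ewc vivzm gmib gjcor ain hnf pij
Hunk 4: at line 11 remove [hnf] add [ikedt,jgkxv,hgxvo] -> 15 lines: rpeon xara xmwqm ektuk hur frfku ewc vivzm gmib gjcor ain ikedt jgkxv hgxvo pij
Hunk 5: at line 7 remove [gmib,gjcor,ain] add [vcvy,zsasx,kislt] -> 15 lines: rpeon xara xmwqm ektuk hur frfku ewc vivzm vcvy zsasx kislt ikedt jgkxv hgxvo pij
Hunk 6: at line 3 remove [ektuk,hur] add [jtd,xiv,uhwoc] -> 16 lines: rpeon xara xmwqm jtd xiv uhwoc frfku ewc vivzm vcvy zsasx kislt ikedt jgkxv hgxvo pij

Answer: rpeon
xara
xmwqm
jtd
xiv
uhwoc
frfku
ewc
vivzm
vcvy
zsasx
kislt
ikedt
jgkxv
hgxvo
pij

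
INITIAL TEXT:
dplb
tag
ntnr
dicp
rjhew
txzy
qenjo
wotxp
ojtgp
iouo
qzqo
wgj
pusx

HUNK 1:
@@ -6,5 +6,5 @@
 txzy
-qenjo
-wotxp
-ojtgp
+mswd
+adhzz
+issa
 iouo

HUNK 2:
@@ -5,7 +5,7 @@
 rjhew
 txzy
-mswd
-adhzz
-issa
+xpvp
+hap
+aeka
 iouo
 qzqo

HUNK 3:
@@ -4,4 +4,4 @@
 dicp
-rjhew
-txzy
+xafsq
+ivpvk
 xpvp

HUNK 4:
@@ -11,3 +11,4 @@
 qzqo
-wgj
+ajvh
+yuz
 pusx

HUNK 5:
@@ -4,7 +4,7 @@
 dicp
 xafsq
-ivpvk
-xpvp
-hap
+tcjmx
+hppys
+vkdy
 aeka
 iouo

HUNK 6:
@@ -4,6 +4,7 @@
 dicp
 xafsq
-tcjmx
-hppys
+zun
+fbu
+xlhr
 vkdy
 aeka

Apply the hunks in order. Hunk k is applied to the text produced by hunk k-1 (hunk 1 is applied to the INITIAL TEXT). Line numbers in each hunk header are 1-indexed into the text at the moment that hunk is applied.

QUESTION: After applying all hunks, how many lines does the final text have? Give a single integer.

Answer: 15

Derivation:
Hunk 1: at line 6 remove [qenjo,wotxp,ojtgp] add [mswd,adhzz,issa] -> 13 lines: dplb tag ntnr dicp rjhew txzy mswd adhzz issa iouo qzqo wgj pusx
Hunk 2: at line 5 remove [mswd,adhzz,issa] add [xpvp,hap,aeka] -> 13 lines: dplb tag ntnr dicp rjhew txzy xpvp hap aeka iouo qzqo wgj pusx
Hunk 3: at line 4 remove [rjhew,txzy] add [xafsq,ivpvk] -> 13 lines: dplb tag ntnr dicp xafsq ivpvk xpvp hap aeka iouo qzqo wgj pusx
Hunk 4: at line 11 remove [wgj] add [ajvh,yuz] -> 14 lines: dplb tag ntnr dicp xafsq ivpvk xpvp hap aeka iouo qzqo ajvh yuz pusx
Hunk 5: at line 4 remove [ivpvk,xpvp,hap] add [tcjmx,hppys,vkdy] -> 14 lines: dplb tag ntnr dicp xafsq tcjmx hppys vkdy aeka iouo qzqo ajvh yuz pusx
Hunk 6: at line 4 remove [tcjmx,hppys] add [zun,fbu,xlhr] -> 15 lines: dplb tag ntnr dicp xafsq zun fbu xlhr vkdy aeka iouo qzqo ajvh yuz pusx
Final line count: 15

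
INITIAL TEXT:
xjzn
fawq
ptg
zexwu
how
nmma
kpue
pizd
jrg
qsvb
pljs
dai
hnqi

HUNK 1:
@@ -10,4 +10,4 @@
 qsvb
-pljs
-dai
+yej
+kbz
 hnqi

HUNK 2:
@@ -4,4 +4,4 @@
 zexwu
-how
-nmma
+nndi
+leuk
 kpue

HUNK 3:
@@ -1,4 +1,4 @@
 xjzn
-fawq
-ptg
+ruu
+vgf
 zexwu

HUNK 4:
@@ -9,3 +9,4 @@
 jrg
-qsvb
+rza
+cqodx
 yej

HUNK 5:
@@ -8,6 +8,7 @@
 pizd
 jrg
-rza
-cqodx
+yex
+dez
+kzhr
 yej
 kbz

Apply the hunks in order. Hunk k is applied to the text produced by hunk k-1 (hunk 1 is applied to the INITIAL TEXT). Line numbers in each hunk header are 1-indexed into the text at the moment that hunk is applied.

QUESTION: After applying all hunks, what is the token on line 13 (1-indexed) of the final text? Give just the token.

Hunk 1: at line 10 remove [pljs,dai] add [yej,kbz] -> 13 lines: xjzn fawq ptg zexwu how nmma kpue pizd jrg qsvb yej kbz hnqi
Hunk 2: at line 4 remove [how,nmma] add [nndi,leuk] -> 13 lines: xjzn fawq ptg zexwu nndi leuk kpue pizd jrg qsvb yej kbz hnqi
Hunk 3: at line 1 remove [fawq,ptg] add [ruu,vgf] -> 13 lines: xjzn ruu vgf zexwu nndi leuk kpue pizd jrg qsvb yej kbz hnqi
Hunk 4: at line 9 remove [qsvb] add [rza,cqodx] -> 14 lines: xjzn ruu vgf zexwu nndi leuk kpue pizd jrg rza cqodx yej kbz hnqi
Hunk 5: at line 8 remove [rza,cqodx] add [yex,dez,kzhr] -> 15 lines: xjzn ruu vgf zexwu nndi leuk kpue pizd jrg yex dez kzhr yej kbz hnqi
Final line 13: yej

Answer: yej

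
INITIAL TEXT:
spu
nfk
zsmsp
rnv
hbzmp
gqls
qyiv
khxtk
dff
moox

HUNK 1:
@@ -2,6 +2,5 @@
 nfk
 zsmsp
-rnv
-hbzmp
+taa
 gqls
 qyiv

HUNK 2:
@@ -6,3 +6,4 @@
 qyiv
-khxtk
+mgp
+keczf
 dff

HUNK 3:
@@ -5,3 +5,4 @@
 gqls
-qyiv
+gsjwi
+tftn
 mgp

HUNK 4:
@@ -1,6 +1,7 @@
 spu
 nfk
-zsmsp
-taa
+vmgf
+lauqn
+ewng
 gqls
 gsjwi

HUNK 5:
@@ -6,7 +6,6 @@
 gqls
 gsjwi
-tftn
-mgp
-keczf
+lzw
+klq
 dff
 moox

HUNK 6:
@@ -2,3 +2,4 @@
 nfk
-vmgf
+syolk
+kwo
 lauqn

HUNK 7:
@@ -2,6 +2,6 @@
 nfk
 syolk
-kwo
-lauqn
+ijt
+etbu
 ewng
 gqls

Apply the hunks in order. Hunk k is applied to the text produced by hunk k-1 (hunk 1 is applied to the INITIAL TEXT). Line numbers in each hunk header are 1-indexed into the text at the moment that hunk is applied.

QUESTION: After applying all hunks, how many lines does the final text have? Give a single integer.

Answer: 12

Derivation:
Hunk 1: at line 2 remove [rnv,hbzmp] add [taa] -> 9 lines: spu nfk zsmsp taa gqls qyiv khxtk dff moox
Hunk 2: at line 6 remove [khxtk] add [mgp,keczf] -> 10 lines: spu nfk zsmsp taa gqls qyiv mgp keczf dff moox
Hunk 3: at line 5 remove [qyiv] add [gsjwi,tftn] -> 11 lines: spu nfk zsmsp taa gqls gsjwi tftn mgp keczf dff moox
Hunk 4: at line 1 remove [zsmsp,taa] add [vmgf,lauqn,ewng] -> 12 lines: spu nfk vmgf lauqn ewng gqls gsjwi tftn mgp keczf dff moox
Hunk 5: at line 6 remove [tftn,mgp,keczf] add [lzw,klq] -> 11 lines: spu nfk vmgf lauqn ewng gqls gsjwi lzw klq dff moox
Hunk 6: at line 2 remove [vmgf] add [syolk,kwo] -> 12 lines: spu nfk syolk kwo lauqn ewng gqls gsjwi lzw klq dff moox
Hunk 7: at line 2 remove [kwo,lauqn] add [ijt,etbu] -> 12 lines: spu nfk syolk ijt etbu ewng gqls gsjwi lzw klq dff moox
Final line count: 12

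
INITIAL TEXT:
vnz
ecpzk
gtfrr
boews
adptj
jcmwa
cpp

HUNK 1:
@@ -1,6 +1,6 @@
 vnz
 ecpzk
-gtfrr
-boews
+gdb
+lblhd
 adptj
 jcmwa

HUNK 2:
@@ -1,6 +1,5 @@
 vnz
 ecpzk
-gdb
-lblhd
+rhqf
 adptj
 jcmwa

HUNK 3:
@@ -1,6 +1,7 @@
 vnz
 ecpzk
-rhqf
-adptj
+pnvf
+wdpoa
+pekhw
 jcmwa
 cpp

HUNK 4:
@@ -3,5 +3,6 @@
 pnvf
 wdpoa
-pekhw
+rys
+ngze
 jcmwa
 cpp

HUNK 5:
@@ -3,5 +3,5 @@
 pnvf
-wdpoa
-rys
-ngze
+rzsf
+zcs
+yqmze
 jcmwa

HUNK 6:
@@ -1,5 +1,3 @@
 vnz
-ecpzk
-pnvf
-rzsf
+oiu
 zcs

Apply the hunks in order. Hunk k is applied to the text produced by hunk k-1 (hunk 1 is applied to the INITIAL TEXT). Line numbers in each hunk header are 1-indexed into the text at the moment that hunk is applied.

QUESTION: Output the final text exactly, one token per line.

Hunk 1: at line 1 remove [gtfrr,boews] add [gdb,lblhd] -> 7 lines: vnz ecpzk gdb lblhd adptj jcmwa cpp
Hunk 2: at line 1 remove [gdb,lblhd] add [rhqf] -> 6 lines: vnz ecpzk rhqf adptj jcmwa cpp
Hunk 3: at line 1 remove [rhqf,adptj] add [pnvf,wdpoa,pekhw] -> 7 lines: vnz ecpzk pnvf wdpoa pekhw jcmwa cpp
Hunk 4: at line 3 remove [pekhw] add [rys,ngze] -> 8 lines: vnz ecpzk pnvf wdpoa rys ngze jcmwa cpp
Hunk 5: at line 3 remove [wdpoa,rys,ngze] add [rzsf,zcs,yqmze] -> 8 lines: vnz ecpzk pnvf rzsf zcs yqmze jcmwa cpp
Hunk 6: at line 1 remove [ecpzk,pnvf,rzsf] add [oiu] -> 6 lines: vnz oiu zcs yqmze jcmwa cpp

Answer: vnz
oiu
zcs
yqmze
jcmwa
cpp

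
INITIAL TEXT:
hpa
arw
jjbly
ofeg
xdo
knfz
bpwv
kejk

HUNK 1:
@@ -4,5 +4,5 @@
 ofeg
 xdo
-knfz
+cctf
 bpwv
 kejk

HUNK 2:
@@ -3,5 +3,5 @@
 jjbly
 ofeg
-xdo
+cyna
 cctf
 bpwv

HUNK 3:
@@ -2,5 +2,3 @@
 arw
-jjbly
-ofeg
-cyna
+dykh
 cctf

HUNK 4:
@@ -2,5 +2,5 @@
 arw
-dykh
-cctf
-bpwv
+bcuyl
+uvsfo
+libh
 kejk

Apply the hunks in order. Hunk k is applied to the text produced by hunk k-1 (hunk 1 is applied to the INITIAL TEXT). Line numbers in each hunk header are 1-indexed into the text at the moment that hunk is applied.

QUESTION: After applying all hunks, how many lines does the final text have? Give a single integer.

Hunk 1: at line 4 remove [knfz] add [cctf] -> 8 lines: hpa arw jjbly ofeg xdo cctf bpwv kejk
Hunk 2: at line 3 remove [xdo] add [cyna] -> 8 lines: hpa arw jjbly ofeg cyna cctf bpwv kejk
Hunk 3: at line 2 remove [jjbly,ofeg,cyna] add [dykh] -> 6 lines: hpa arw dykh cctf bpwv kejk
Hunk 4: at line 2 remove [dykh,cctf,bpwv] add [bcuyl,uvsfo,libh] -> 6 lines: hpa arw bcuyl uvsfo libh kejk
Final line count: 6

Answer: 6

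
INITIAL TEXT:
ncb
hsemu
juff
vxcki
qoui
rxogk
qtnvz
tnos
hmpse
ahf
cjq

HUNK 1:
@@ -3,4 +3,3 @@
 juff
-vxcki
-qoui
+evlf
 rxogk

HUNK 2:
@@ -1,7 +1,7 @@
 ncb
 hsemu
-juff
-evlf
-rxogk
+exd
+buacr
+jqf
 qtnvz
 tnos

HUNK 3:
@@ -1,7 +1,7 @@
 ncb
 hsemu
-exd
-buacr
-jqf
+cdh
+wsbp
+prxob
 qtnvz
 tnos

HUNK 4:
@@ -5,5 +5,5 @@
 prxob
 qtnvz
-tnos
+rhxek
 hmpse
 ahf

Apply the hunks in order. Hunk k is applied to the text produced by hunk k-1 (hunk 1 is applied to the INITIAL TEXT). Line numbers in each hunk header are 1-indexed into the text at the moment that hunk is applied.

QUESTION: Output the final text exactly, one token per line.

Hunk 1: at line 3 remove [vxcki,qoui] add [evlf] -> 10 lines: ncb hsemu juff evlf rxogk qtnvz tnos hmpse ahf cjq
Hunk 2: at line 1 remove [juff,evlf,rxogk] add [exd,buacr,jqf] -> 10 lines: ncb hsemu exd buacr jqf qtnvz tnos hmpse ahf cjq
Hunk 3: at line 1 remove [exd,buacr,jqf] add [cdh,wsbp,prxob] -> 10 lines: ncb hsemu cdh wsbp prxob qtnvz tnos hmpse ahf cjq
Hunk 4: at line 5 remove [tnos] add [rhxek] -> 10 lines: ncb hsemu cdh wsbp prxob qtnvz rhxek hmpse ahf cjq

Answer: ncb
hsemu
cdh
wsbp
prxob
qtnvz
rhxek
hmpse
ahf
cjq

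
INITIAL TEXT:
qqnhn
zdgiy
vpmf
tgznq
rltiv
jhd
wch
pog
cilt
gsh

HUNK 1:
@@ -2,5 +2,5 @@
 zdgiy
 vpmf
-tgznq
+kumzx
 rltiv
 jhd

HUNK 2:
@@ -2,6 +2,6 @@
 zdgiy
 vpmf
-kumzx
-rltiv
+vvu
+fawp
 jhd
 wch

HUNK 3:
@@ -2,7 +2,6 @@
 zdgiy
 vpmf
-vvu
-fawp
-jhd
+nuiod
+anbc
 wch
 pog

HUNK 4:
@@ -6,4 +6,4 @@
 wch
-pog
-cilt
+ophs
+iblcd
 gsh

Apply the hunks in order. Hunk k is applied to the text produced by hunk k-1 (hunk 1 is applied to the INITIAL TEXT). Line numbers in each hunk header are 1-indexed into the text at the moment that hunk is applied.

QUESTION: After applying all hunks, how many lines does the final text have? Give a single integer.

Answer: 9

Derivation:
Hunk 1: at line 2 remove [tgznq] add [kumzx] -> 10 lines: qqnhn zdgiy vpmf kumzx rltiv jhd wch pog cilt gsh
Hunk 2: at line 2 remove [kumzx,rltiv] add [vvu,fawp] -> 10 lines: qqnhn zdgiy vpmf vvu fawp jhd wch pog cilt gsh
Hunk 3: at line 2 remove [vvu,fawp,jhd] add [nuiod,anbc] -> 9 lines: qqnhn zdgiy vpmf nuiod anbc wch pog cilt gsh
Hunk 4: at line 6 remove [pog,cilt] add [ophs,iblcd] -> 9 lines: qqnhn zdgiy vpmf nuiod anbc wch ophs iblcd gsh
Final line count: 9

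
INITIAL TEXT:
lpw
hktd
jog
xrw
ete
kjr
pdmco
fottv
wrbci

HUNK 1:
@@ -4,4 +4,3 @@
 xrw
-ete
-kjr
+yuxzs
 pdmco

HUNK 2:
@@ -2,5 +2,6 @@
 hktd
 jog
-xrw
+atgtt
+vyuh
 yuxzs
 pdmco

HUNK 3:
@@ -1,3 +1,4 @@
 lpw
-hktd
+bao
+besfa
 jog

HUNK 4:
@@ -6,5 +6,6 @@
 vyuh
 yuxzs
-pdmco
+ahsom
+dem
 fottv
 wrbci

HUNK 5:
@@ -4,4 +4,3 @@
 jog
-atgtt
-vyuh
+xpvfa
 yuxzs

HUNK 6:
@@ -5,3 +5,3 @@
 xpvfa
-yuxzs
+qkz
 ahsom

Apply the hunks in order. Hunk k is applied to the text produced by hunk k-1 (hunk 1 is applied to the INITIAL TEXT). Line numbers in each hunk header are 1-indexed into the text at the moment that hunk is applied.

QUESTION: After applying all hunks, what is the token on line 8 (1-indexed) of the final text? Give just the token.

Answer: dem

Derivation:
Hunk 1: at line 4 remove [ete,kjr] add [yuxzs] -> 8 lines: lpw hktd jog xrw yuxzs pdmco fottv wrbci
Hunk 2: at line 2 remove [xrw] add [atgtt,vyuh] -> 9 lines: lpw hktd jog atgtt vyuh yuxzs pdmco fottv wrbci
Hunk 3: at line 1 remove [hktd] add [bao,besfa] -> 10 lines: lpw bao besfa jog atgtt vyuh yuxzs pdmco fottv wrbci
Hunk 4: at line 6 remove [pdmco] add [ahsom,dem] -> 11 lines: lpw bao besfa jog atgtt vyuh yuxzs ahsom dem fottv wrbci
Hunk 5: at line 4 remove [atgtt,vyuh] add [xpvfa] -> 10 lines: lpw bao besfa jog xpvfa yuxzs ahsom dem fottv wrbci
Hunk 6: at line 5 remove [yuxzs] add [qkz] -> 10 lines: lpw bao besfa jog xpvfa qkz ahsom dem fottv wrbci
Final line 8: dem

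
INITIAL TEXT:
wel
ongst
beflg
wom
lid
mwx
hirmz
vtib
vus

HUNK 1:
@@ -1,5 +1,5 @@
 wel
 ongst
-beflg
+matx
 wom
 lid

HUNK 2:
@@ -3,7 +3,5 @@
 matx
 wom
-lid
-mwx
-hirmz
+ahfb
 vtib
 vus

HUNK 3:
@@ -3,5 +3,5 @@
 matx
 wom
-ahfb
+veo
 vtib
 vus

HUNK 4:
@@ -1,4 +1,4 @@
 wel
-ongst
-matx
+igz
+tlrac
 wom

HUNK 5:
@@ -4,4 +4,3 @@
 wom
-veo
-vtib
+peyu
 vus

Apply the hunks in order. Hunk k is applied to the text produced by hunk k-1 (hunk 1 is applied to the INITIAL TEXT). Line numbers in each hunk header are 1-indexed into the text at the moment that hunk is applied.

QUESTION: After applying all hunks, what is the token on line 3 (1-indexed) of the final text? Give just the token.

Hunk 1: at line 1 remove [beflg] add [matx] -> 9 lines: wel ongst matx wom lid mwx hirmz vtib vus
Hunk 2: at line 3 remove [lid,mwx,hirmz] add [ahfb] -> 7 lines: wel ongst matx wom ahfb vtib vus
Hunk 3: at line 3 remove [ahfb] add [veo] -> 7 lines: wel ongst matx wom veo vtib vus
Hunk 4: at line 1 remove [ongst,matx] add [igz,tlrac] -> 7 lines: wel igz tlrac wom veo vtib vus
Hunk 5: at line 4 remove [veo,vtib] add [peyu] -> 6 lines: wel igz tlrac wom peyu vus
Final line 3: tlrac

Answer: tlrac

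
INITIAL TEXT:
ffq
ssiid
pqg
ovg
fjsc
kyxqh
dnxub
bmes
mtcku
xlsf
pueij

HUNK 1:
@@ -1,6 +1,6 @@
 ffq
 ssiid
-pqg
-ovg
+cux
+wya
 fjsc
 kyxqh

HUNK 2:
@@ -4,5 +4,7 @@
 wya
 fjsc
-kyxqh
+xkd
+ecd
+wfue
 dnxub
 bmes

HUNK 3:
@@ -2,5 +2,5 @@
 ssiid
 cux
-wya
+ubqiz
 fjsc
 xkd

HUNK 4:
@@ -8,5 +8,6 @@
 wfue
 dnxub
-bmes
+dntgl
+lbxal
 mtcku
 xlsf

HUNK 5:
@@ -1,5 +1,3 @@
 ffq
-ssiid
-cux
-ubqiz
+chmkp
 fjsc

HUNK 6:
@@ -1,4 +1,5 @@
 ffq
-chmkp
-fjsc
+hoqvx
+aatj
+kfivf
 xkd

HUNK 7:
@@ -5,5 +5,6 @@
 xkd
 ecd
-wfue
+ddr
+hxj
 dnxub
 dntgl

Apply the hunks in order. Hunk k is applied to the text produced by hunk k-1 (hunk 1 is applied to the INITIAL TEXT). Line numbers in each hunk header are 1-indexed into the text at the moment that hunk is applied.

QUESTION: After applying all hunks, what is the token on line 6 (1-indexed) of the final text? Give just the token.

Answer: ecd

Derivation:
Hunk 1: at line 1 remove [pqg,ovg] add [cux,wya] -> 11 lines: ffq ssiid cux wya fjsc kyxqh dnxub bmes mtcku xlsf pueij
Hunk 2: at line 4 remove [kyxqh] add [xkd,ecd,wfue] -> 13 lines: ffq ssiid cux wya fjsc xkd ecd wfue dnxub bmes mtcku xlsf pueij
Hunk 3: at line 2 remove [wya] add [ubqiz] -> 13 lines: ffq ssiid cux ubqiz fjsc xkd ecd wfue dnxub bmes mtcku xlsf pueij
Hunk 4: at line 8 remove [bmes] add [dntgl,lbxal] -> 14 lines: ffq ssiid cux ubqiz fjsc xkd ecd wfue dnxub dntgl lbxal mtcku xlsf pueij
Hunk 5: at line 1 remove [ssiid,cux,ubqiz] add [chmkp] -> 12 lines: ffq chmkp fjsc xkd ecd wfue dnxub dntgl lbxal mtcku xlsf pueij
Hunk 6: at line 1 remove [chmkp,fjsc] add [hoqvx,aatj,kfivf] -> 13 lines: ffq hoqvx aatj kfivf xkd ecd wfue dnxub dntgl lbxal mtcku xlsf pueij
Hunk 7: at line 5 remove [wfue] add [ddr,hxj] -> 14 lines: ffq hoqvx aatj kfivf xkd ecd ddr hxj dnxub dntgl lbxal mtcku xlsf pueij
Final line 6: ecd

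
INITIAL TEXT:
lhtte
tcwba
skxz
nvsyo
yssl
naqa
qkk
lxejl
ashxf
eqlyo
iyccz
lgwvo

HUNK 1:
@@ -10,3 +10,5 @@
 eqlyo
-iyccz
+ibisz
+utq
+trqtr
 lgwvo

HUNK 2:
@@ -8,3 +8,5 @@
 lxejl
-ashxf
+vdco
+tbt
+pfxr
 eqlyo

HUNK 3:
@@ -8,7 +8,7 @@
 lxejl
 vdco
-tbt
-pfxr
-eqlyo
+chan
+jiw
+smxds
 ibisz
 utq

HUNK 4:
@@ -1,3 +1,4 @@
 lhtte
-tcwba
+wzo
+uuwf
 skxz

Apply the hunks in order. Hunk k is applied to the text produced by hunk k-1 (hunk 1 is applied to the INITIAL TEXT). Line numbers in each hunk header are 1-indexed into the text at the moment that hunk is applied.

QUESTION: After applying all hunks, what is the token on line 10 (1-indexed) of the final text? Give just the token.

Hunk 1: at line 10 remove [iyccz] add [ibisz,utq,trqtr] -> 14 lines: lhtte tcwba skxz nvsyo yssl naqa qkk lxejl ashxf eqlyo ibisz utq trqtr lgwvo
Hunk 2: at line 8 remove [ashxf] add [vdco,tbt,pfxr] -> 16 lines: lhtte tcwba skxz nvsyo yssl naqa qkk lxejl vdco tbt pfxr eqlyo ibisz utq trqtr lgwvo
Hunk 3: at line 8 remove [tbt,pfxr,eqlyo] add [chan,jiw,smxds] -> 16 lines: lhtte tcwba skxz nvsyo yssl naqa qkk lxejl vdco chan jiw smxds ibisz utq trqtr lgwvo
Hunk 4: at line 1 remove [tcwba] add [wzo,uuwf] -> 17 lines: lhtte wzo uuwf skxz nvsyo yssl naqa qkk lxejl vdco chan jiw smxds ibisz utq trqtr lgwvo
Final line 10: vdco

Answer: vdco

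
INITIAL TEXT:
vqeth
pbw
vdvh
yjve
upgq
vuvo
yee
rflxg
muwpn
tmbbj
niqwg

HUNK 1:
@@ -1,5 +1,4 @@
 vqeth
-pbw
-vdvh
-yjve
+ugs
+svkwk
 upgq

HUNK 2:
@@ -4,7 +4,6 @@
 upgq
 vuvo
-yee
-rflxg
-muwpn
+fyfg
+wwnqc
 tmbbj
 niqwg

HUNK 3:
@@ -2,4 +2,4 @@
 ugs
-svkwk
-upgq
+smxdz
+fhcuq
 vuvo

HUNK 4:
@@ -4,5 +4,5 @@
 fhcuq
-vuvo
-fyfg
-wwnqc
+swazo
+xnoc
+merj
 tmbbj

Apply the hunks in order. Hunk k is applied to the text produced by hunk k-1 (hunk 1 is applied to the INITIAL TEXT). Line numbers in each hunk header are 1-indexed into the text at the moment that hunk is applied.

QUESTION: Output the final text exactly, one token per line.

Hunk 1: at line 1 remove [pbw,vdvh,yjve] add [ugs,svkwk] -> 10 lines: vqeth ugs svkwk upgq vuvo yee rflxg muwpn tmbbj niqwg
Hunk 2: at line 4 remove [yee,rflxg,muwpn] add [fyfg,wwnqc] -> 9 lines: vqeth ugs svkwk upgq vuvo fyfg wwnqc tmbbj niqwg
Hunk 3: at line 2 remove [svkwk,upgq] add [smxdz,fhcuq] -> 9 lines: vqeth ugs smxdz fhcuq vuvo fyfg wwnqc tmbbj niqwg
Hunk 4: at line 4 remove [vuvo,fyfg,wwnqc] add [swazo,xnoc,merj] -> 9 lines: vqeth ugs smxdz fhcuq swazo xnoc merj tmbbj niqwg

Answer: vqeth
ugs
smxdz
fhcuq
swazo
xnoc
merj
tmbbj
niqwg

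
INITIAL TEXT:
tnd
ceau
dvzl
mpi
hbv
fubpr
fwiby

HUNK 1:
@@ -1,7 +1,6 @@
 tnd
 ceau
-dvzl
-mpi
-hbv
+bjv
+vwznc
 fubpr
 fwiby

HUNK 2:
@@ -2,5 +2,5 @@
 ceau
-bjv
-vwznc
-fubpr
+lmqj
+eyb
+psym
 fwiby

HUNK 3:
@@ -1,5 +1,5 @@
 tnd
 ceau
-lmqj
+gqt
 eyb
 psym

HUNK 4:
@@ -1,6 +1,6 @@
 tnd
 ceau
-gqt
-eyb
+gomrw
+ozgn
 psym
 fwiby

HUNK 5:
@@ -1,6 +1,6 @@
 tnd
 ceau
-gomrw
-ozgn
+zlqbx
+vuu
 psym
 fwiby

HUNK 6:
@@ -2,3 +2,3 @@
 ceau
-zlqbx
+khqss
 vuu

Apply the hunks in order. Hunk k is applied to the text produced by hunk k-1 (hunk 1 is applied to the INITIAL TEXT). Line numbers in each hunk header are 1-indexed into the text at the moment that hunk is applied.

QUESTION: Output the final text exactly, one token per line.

Answer: tnd
ceau
khqss
vuu
psym
fwiby

Derivation:
Hunk 1: at line 1 remove [dvzl,mpi,hbv] add [bjv,vwznc] -> 6 lines: tnd ceau bjv vwznc fubpr fwiby
Hunk 2: at line 2 remove [bjv,vwznc,fubpr] add [lmqj,eyb,psym] -> 6 lines: tnd ceau lmqj eyb psym fwiby
Hunk 3: at line 1 remove [lmqj] add [gqt] -> 6 lines: tnd ceau gqt eyb psym fwiby
Hunk 4: at line 1 remove [gqt,eyb] add [gomrw,ozgn] -> 6 lines: tnd ceau gomrw ozgn psym fwiby
Hunk 5: at line 1 remove [gomrw,ozgn] add [zlqbx,vuu] -> 6 lines: tnd ceau zlqbx vuu psym fwiby
Hunk 6: at line 2 remove [zlqbx] add [khqss] -> 6 lines: tnd ceau khqss vuu psym fwiby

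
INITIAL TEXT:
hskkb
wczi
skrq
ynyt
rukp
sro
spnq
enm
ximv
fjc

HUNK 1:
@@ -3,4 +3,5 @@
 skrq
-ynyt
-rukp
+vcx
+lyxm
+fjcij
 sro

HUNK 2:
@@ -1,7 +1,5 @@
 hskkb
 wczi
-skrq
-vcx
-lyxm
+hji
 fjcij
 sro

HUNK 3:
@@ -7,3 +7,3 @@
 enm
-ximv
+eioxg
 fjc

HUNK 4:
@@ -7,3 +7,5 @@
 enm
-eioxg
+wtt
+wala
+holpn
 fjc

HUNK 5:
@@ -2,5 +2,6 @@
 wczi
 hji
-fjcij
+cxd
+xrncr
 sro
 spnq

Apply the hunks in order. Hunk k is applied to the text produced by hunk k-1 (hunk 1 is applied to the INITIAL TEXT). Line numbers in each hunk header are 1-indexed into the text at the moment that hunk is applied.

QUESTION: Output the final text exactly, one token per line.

Answer: hskkb
wczi
hji
cxd
xrncr
sro
spnq
enm
wtt
wala
holpn
fjc

Derivation:
Hunk 1: at line 3 remove [ynyt,rukp] add [vcx,lyxm,fjcij] -> 11 lines: hskkb wczi skrq vcx lyxm fjcij sro spnq enm ximv fjc
Hunk 2: at line 1 remove [skrq,vcx,lyxm] add [hji] -> 9 lines: hskkb wczi hji fjcij sro spnq enm ximv fjc
Hunk 3: at line 7 remove [ximv] add [eioxg] -> 9 lines: hskkb wczi hji fjcij sro spnq enm eioxg fjc
Hunk 4: at line 7 remove [eioxg] add [wtt,wala,holpn] -> 11 lines: hskkb wczi hji fjcij sro spnq enm wtt wala holpn fjc
Hunk 5: at line 2 remove [fjcij] add [cxd,xrncr] -> 12 lines: hskkb wczi hji cxd xrncr sro spnq enm wtt wala holpn fjc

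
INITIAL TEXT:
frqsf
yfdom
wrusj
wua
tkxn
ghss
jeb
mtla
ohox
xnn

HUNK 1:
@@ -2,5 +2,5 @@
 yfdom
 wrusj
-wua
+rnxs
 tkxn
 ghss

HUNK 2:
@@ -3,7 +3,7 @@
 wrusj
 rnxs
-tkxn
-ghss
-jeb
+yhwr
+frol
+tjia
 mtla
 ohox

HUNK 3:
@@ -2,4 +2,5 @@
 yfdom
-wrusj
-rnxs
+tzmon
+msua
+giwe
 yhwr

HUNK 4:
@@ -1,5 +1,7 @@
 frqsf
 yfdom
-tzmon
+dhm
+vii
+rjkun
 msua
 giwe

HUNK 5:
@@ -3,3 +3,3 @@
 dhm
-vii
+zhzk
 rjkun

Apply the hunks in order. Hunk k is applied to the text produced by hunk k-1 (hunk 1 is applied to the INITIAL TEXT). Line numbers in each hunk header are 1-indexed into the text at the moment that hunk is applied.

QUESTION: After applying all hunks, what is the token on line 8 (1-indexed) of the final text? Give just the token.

Hunk 1: at line 2 remove [wua] add [rnxs] -> 10 lines: frqsf yfdom wrusj rnxs tkxn ghss jeb mtla ohox xnn
Hunk 2: at line 3 remove [tkxn,ghss,jeb] add [yhwr,frol,tjia] -> 10 lines: frqsf yfdom wrusj rnxs yhwr frol tjia mtla ohox xnn
Hunk 3: at line 2 remove [wrusj,rnxs] add [tzmon,msua,giwe] -> 11 lines: frqsf yfdom tzmon msua giwe yhwr frol tjia mtla ohox xnn
Hunk 4: at line 1 remove [tzmon] add [dhm,vii,rjkun] -> 13 lines: frqsf yfdom dhm vii rjkun msua giwe yhwr frol tjia mtla ohox xnn
Hunk 5: at line 3 remove [vii] add [zhzk] -> 13 lines: frqsf yfdom dhm zhzk rjkun msua giwe yhwr frol tjia mtla ohox xnn
Final line 8: yhwr

Answer: yhwr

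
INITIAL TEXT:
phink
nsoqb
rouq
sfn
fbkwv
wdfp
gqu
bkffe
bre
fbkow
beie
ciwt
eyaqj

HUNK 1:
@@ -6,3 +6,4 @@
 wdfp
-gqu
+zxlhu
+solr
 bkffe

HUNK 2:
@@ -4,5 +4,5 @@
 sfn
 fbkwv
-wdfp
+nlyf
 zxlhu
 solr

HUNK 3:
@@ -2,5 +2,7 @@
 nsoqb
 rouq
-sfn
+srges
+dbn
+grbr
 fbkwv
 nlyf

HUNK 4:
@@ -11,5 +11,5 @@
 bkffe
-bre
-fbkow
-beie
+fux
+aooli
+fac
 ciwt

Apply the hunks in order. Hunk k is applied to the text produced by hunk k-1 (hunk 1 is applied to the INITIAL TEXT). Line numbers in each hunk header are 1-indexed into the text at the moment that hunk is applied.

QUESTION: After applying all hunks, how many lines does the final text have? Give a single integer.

Answer: 16

Derivation:
Hunk 1: at line 6 remove [gqu] add [zxlhu,solr] -> 14 lines: phink nsoqb rouq sfn fbkwv wdfp zxlhu solr bkffe bre fbkow beie ciwt eyaqj
Hunk 2: at line 4 remove [wdfp] add [nlyf] -> 14 lines: phink nsoqb rouq sfn fbkwv nlyf zxlhu solr bkffe bre fbkow beie ciwt eyaqj
Hunk 3: at line 2 remove [sfn] add [srges,dbn,grbr] -> 16 lines: phink nsoqb rouq srges dbn grbr fbkwv nlyf zxlhu solr bkffe bre fbkow beie ciwt eyaqj
Hunk 4: at line 11 remove [bre,fbkow,beie] add [fux,aooli,fac] -> 16 lines: phink nsoqb rouq srges dbn grbr fbkwv nlyf zxlhu solr bkffe fux aooli fac ciwt eyaqj
Final line count: 16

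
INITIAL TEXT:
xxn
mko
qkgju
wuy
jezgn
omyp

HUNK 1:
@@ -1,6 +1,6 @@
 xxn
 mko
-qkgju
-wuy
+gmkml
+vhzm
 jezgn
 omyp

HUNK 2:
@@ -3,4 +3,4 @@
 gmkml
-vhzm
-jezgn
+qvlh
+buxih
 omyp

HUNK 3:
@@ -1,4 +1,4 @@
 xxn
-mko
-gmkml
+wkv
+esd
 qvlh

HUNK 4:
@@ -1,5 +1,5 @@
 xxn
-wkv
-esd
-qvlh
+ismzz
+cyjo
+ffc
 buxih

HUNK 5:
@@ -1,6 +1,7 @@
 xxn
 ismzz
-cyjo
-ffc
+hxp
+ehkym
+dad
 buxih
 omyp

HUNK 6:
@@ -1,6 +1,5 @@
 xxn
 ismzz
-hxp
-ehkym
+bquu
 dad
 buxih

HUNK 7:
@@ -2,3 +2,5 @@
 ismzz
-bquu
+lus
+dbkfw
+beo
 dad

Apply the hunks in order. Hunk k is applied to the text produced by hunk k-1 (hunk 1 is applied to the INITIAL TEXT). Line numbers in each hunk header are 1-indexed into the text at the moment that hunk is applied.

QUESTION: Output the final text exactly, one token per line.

Hunk 1: at line 1 remove [qkgju,wuy] add [gmkml,vhzm] -> 6 lines: xxn mko gmkml vhzm jezgn omyp
Hunk 2: at line 3 remove [vhzm,jezgn] add [qvlh,buxih] -> 6 lines: xxn mko gmkml qvlh buxih omyp
Hunk 3: at line 1 remove [mko,gmkml] add [wkv,esd] -> 6 lines: xxn wkv esd qvlh buxih omyp
Hunk 4: at line 1 remove [wkv,esd,qvlh] add [ismzz,cyjo,ffc] -> 6 lines: xxn ismzz cyjo ffc buxih omyp
Hunk 5: at line 1 remove [cyjo,ffc] add [hxp,ehkym,dad] -> 7 lines: xxn ismzz hxp ehkym dad buxih omyp
Hunk 6: at line 1 remove [hxp,ehkym] add [bquu] -> 6 lines: xxn ismzz bquu dad buxih omyp
Hunk 7: at line 2 remove [bquu] add [lus,dbkfw,beo] -> 8 lines: xxn ismzz lus dbkfw beo dad buxih omyp

Answer: xxn
ismzz
lus
dbkfw
beo
dad
buxih
omyp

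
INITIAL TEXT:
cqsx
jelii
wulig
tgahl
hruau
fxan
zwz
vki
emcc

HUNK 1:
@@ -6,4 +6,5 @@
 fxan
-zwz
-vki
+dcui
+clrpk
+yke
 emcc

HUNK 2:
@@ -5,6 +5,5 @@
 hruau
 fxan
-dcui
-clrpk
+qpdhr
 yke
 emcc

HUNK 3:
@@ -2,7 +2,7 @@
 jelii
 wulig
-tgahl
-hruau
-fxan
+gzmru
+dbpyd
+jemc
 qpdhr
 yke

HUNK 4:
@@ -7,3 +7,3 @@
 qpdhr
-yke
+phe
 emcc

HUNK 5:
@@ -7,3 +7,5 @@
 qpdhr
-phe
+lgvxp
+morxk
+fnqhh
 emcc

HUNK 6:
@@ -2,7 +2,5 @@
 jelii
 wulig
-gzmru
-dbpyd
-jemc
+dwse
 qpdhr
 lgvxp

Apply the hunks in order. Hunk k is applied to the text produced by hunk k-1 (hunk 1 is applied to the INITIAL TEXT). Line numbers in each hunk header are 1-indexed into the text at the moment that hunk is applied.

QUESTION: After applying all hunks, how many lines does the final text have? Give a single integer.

Answer: 9

Derivation:
Hunk 1: at line 6 remove [zwz,vki] add [dcui,clrpk,yke] -> 10 lines: cqsx jelii wulig tgahl hruau fxan dcui clrpk yke emcc
Hunk 2: at line 5 remove [dcui,clrpk] add [qpdhr] -> 9 lines: cqsx jelii wulig tgahl hruau fxan qpdhr yke emcc
Hunk 3: at line 2 remove [tgahl,hruau,fxan] add [gzmru,dbpyd,jemc] -> 9 lines: cqsx jelii wulig gzmru dbpyd jemc qpdhr yke emcc
Hunk 4: at line 7 remove [yke] add [phe] -> 9 lines: cqsx jelii wulig gzmru dbpyd jemc qpdhr phe emcc
Hunk 5: at line 7 remove [phe] add [lgvxp,morxk,fnqhh] -> 11 lines: cqsx jelii wulig gzmru dbpyd jemc qpdhr lgvxp morxk fnqhh emcc
Hunk 6: at line 2 remove [gzmru,dbpyd,jemc] add [dwse] -> 9 lines: cqsx jelii wulig dwse qpdhr lgvxp morxk fnqhh emcc
Final line count: 9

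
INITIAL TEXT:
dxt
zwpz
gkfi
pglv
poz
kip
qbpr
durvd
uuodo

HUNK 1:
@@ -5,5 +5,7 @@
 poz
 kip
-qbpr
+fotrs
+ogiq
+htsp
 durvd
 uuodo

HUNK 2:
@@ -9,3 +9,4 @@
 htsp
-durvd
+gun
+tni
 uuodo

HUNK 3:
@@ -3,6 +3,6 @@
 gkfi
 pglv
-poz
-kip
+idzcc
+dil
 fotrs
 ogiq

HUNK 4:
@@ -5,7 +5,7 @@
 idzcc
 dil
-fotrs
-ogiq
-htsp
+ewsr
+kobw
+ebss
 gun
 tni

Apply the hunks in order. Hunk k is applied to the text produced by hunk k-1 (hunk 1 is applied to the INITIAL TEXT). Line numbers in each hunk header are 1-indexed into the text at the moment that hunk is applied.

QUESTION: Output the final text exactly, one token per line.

Answer: dxt
zwpz
gkfi
pglv
idzcc
dil
ewsr
kobw
ebss
gun
tni
uuodo

Derivation:
Hunk 1: at line 5 remove [qbpr] add [fotrs,ogiq,htsp] -> 11 lines: dxt zwpz gkfi pglv poz kip fotrs ogiq htsp durvd uuodo
Hunk 2: at line 9 remove [durvd] add [gun,tni] -> 12 lines: dxt zwpz gkfi pglv poz kip fotrs ogiq htsp gun tni uuodo
Hunk 3: at line 3 remove [poz,kip] add [idzcc,dil] -> 12 lines: dxt zwpz gkfi pglv idzcc dil fotrs ogiq htsp gun tni uuodo
Hunk 4: at line 5 remove [fotrs,ogiq,htsp] add [ewsr,kobw,ebss] -> 12 lines: dxt zwpz gkfi pglv idzcc dil ewsr kobw ebss gun tni uuodo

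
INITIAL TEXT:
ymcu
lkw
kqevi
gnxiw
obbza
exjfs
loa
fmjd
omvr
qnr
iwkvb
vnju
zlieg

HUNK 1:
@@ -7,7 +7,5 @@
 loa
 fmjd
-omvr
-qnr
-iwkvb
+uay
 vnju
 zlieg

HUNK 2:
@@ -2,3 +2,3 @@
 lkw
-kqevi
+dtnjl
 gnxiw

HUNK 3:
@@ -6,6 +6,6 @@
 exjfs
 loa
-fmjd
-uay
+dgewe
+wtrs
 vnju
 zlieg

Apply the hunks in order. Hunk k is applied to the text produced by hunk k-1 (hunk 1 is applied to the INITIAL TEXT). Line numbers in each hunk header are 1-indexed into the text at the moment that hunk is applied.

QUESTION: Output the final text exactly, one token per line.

Hunk 1: at line 7 remove [omvr,qnr,iwkvb] add [uay] -> 11 lines: ymcu lkw kqevi gnxiw obbza exjfs loa fmjd uay vnju zlieg
Hunk 2: at line 2 remove [kqevi] add [dtnjl] -> 11 lines: ymcu lkw dtnjl gnxiw obbza exjfs loa fmjd uay vnju zlieg
Hunk 3: at line 6 remove [fmjd,uay] add [dgewe,wtrs] -> 11 lines: ymcu lkw dtnjl gnxiw obbza exjfs loa dgewe wtrs vnju zlieg

Answer: ymcu
lkw
dtnjl
gnxiw
obbza
exjfs
loa
dgewe
wtrs
vnju
zlieg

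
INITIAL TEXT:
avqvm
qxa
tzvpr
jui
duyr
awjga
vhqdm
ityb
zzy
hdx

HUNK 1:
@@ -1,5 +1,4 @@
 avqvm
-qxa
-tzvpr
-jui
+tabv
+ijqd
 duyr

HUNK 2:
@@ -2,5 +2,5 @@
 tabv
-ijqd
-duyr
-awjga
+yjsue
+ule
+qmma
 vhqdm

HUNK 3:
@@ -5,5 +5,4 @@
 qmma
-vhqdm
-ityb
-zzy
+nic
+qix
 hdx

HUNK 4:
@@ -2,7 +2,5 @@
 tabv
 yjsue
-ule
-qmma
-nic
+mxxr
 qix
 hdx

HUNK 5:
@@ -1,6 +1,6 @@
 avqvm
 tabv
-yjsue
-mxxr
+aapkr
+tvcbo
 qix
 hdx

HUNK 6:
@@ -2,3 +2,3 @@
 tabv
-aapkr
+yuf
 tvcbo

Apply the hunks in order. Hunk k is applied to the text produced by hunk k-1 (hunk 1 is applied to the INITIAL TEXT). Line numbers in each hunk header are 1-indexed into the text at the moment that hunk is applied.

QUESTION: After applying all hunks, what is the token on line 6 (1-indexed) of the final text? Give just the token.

Answer: hdx

Derivation:
Hunk 1: at line 1 remove [qxa,tzvpr,jui] add [tabv,ijqd] -> 9 lines: avqvm tabv ijqd duyr awjga vhqdm ityb zzy hdx
Hunk 2: at line 2 remove [ijqd,duyr,awjga] add [yjsue,ule,qmma] -> 9 lines: avqvm tabv yjsue ule qmma vhqdm ityb zzy hdx
Hunk 3: at line 5 remove [vhqdm,ityb,zzy] add [nic,qix] -> 8 lines: avqvm tabv yjsue ule qmma nic qix hdx
Hunk 4: at line 2 remove [ule,qmma,nic] add [mxxr] -> 6 lines: avqvm tabv yjsue mxxr qix hdx
Hunk 5: at line 1 remove [yjsue,mxxr] add [aapkr,tvcbo] -> 6 lines: avqvm tabv aapkr tvcbo qix hdx
Hunk 6: at line 2 remove [aapkr] add [yuf] -> 6 lines: avqvm tabv yuf tvcbo qix hdx
Final line 6: hdx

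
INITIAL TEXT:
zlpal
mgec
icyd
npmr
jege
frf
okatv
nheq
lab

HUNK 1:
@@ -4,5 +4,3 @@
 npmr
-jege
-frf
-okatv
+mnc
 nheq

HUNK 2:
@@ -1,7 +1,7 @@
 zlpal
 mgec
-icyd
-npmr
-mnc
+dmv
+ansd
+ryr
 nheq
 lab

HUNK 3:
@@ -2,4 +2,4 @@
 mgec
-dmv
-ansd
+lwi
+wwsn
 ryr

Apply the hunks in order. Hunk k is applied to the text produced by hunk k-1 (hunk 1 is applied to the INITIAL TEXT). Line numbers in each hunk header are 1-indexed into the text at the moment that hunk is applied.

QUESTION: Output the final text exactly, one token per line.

Answer: zlpal
mgec
lwi
wwsn
ryr
nheq
lab

Derivation:
Hunk 1: at line 4 remove [jege,frf,okatv] add [mnc] -> 7 lines: zlpal mgec icyd npmr mnc nheq lab
Hunk 2: at line 1 remove [icyd,npmr,mnc] add [dmv,ansd,ryr] -> 7 lines: zlpal mgec dmv ansd ryr nheq lab
Hunk 3: at line 2 remove [dmv,ansd] add [lwi,wwsn] -> 7 lines: zlpal mgec lwi wwsn ryr nheq lab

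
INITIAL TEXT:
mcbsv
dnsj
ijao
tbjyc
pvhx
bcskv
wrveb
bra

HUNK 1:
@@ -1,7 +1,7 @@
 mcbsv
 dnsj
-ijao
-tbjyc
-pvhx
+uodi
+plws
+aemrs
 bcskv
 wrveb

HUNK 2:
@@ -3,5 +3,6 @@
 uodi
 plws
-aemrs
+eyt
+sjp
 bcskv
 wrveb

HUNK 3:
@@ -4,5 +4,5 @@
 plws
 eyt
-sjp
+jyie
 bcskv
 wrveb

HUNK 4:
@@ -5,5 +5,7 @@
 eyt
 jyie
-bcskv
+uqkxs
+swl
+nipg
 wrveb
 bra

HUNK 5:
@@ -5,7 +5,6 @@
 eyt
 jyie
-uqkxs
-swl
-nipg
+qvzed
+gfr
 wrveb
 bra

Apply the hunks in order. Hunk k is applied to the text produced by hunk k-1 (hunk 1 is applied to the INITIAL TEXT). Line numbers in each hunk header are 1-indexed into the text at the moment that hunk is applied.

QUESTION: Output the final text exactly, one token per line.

Answer: mcbsv
dnsj
uodi
plws
eyt
jyie
qvzed
gfr
wrveb
bra

Derivation:
Hunk 1: at line 1 remove [ijao,tbjyc,pvhx] add [uodi,plws,aemrs] -> 8 lines: mcbsv dnsj uodi plws aemrs bcskv wrveb bra
Hunk 2: at line 3 remove [aemrs] add [eyt,sjp] -> 9 lines: mcbsv dnsj uodi plws eyt sjp bcskv wrveb bra
Hunk 3: at line 4 remove [sjp] add [jyie] -> 9 lines: mcbsv dnsj uodi plws eyt jyie bcskv wrveb bra
Hunk 4: at line 5 remove [bcskv] add [uqkxs,swl,nipg] -> 11 lines: mcbsv dnsj uodi plws eyt jyie uqkxs swl nipg wrveb bra
Hunk 5: at line 5 remove [uqkxs,swl,nipg] add [qvzed,gfr] -> 10 lines: mcbsv dnsj uodi plws eyt jyie qvzed gfr wrveb bra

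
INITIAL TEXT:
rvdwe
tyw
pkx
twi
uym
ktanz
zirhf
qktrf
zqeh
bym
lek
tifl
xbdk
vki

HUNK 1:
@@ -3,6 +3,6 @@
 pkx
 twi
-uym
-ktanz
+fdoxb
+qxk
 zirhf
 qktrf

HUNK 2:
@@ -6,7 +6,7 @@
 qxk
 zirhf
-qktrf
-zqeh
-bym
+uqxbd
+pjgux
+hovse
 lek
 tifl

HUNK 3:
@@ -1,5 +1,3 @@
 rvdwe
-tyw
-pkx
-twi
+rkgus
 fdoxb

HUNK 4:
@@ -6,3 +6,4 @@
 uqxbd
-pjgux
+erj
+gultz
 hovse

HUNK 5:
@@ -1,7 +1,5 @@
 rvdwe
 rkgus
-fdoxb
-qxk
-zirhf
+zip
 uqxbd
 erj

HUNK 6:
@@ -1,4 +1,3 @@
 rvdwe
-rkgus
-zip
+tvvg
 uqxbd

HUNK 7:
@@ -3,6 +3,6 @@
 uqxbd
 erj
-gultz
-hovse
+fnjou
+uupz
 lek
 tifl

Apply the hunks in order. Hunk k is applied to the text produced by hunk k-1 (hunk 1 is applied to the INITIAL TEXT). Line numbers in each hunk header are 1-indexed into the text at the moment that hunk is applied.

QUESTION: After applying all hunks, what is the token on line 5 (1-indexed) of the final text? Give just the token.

Hunk 1: at line 3 remove [uym,ktanz] add [fdoxb,qxk] -> 14 lines: rvdwe tyw pkx twi fdoxb qxk zirhf qktrf zqeh bym lek tifl xbdk vki
Hunk 2: at line 6 remove [qktrf,zqeh,bym] add [uqxbd,pjgux,hovse] -> 14 lines: rvdwe tyw pkx twi fdoxb qxk zirhf uqxbd pjgux hovse lek tifl xbdk vki
Hunk 3: at line 1 remove [tyw,pkx,twi] add [rkgus] -> 12 lines: rvdwe rkgus fdoxb qxk zirhf uqxbd pjgux hovse lek tifl xbdk vki
Hunk 4: at line 6 remove [pjgux] add [erj,gultz] -> 13 lines: rvdwe rkgus fdoxb qxk zirhf uqxbd erj gultz hovse lek tifl xbdk vki
Hunk 5: at line 1 remove [fdoxb,qxk,zirhf] add [zip] -> 11 lines: rvdwe rkgus zip uqxbd erj gultz hovse lek tifl xbdk vki
Hunk 6: at line 1 remove [rkgus,zip] add [tvvg] -> 10 lines: rvdwe tvvg uqxbd erj gultz hovse lek tifl xbdk vki
Hunk 7: at line 3 remove [gultz,hovse] add [fnjou,uupz] -> 10 lines: rvdwe tvvg uqxbd erj fnjou uupz lek tifl xbdk vki
Final line 5: fnjou

Answer: fnjou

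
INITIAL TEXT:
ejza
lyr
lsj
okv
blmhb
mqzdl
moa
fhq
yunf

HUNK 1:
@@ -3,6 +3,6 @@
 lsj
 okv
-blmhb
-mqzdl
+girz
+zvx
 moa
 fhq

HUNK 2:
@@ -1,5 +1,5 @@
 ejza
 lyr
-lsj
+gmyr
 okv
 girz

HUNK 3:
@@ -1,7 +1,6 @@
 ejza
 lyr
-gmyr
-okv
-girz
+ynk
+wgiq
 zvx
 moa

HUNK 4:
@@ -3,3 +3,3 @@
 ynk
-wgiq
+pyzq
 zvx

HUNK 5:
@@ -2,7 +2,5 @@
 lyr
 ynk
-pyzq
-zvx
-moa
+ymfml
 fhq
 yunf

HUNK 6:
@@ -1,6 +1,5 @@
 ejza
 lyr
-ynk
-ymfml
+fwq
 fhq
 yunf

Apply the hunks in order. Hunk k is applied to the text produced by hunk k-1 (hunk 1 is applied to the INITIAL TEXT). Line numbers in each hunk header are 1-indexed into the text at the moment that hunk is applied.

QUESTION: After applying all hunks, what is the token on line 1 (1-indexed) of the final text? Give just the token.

Answer: ejza

Derivation:
Hunk 1: at line 3 remove [blmhb,mqzdl] add [girz,zvx] -> 9 lines: ejza lyr lsj okv girz zvx moa fhq yunf
Hunk 2: at line 1 remove [lsj] add [gmyr] -> 9 lines: ejza lyr gmyr okv girz zvx moa fhq yunf
Hunk 3: at line 1 remove [gmyr,okv,girz] add [ynk,wgiq] -> 8 lines: ejza lyr ynk wgiq zvx moa fhq yunf
Hunk 4: at line 3 remove [wgiq] add [pyzq] -> 8 lines: ejza lyr ynk pyzq zvx moa fhq yunf
Hunk 5: at line 2 remove [pyzq,zvx,moa] add [ymfml] -> 6 lines: ejza lyr ynk ymfml fhq yunf
Hunk 6: at line 1 remove [ynk,ymfml] add [fwq] -> 5 lines: ejza lyr fwq fhq yunf
Final line 1: ejza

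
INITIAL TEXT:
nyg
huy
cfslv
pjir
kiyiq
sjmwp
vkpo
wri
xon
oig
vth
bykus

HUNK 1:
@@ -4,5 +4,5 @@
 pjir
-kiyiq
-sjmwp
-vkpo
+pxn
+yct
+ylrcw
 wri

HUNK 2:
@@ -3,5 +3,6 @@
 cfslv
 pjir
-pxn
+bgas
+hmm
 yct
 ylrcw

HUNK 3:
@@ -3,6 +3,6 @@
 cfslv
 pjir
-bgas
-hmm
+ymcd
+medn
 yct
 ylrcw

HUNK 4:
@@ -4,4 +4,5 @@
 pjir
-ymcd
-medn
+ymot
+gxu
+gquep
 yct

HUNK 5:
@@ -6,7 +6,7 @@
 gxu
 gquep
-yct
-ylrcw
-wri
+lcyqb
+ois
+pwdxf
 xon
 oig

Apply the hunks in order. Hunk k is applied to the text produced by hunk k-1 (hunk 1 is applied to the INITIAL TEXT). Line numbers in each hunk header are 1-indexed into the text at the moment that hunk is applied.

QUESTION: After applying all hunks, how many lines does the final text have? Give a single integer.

Hunk 1: at line 4 remove [kiyiq,sjmwp,vkpo] add [pxn,yct,ylrcw] -> 12 lines: nyg huy cfslv pjir pxn yct ylrcw wri xon oig vth bykus
Hunk 2: at line 3 remove [pxn] add [bgas,hmm] -> 13 lines: nyg huy cfslv pjir bgas hmm yct ylrcw wri xon oig vth bykus
Hunk 3: at line 3 remove [bgas,hmm] add [ymcd,medn] -> 13 lines: nyg huy cfslv pjir ymcd medn yct ylrcw wri xon oig vth bykus
Hunk 4: at line 4 remove [ymcd,medn] add [ymot,gxu,gquep] -> 14 lines: nyg huy cfslv pjir ymot gxu gquep yct ylrcw wri xon oig vth bykus
Hunk 5: at line 6 remove [yct,ylrcw,wri] add [lcyqb,ois,pwdxf] -> 14 lines: nyg huy cfslv pjir ymot gxu gquep lcyqb ois pwdxf xon oig vth bykus
Final line count: 14

Answer: 14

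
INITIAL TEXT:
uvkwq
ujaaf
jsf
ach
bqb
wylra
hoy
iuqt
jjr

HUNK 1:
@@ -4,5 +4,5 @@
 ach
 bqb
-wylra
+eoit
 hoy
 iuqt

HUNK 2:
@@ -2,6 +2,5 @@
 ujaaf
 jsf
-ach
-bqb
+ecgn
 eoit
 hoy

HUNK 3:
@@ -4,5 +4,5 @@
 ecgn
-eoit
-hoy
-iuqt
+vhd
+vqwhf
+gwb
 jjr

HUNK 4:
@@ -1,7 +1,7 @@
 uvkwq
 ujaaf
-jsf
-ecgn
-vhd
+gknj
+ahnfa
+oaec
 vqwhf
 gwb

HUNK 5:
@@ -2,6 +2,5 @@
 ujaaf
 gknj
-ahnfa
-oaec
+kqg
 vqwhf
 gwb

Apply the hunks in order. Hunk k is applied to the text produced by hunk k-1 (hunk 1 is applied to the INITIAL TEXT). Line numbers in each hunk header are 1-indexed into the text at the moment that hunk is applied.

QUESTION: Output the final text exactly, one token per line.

Hunk 1: at line 4 remove [wylra] add [eoit] -> 9 lines: uvkwq ujaaf jsf ach bqb eoit hoy iuqt jjr
Hunk 2: at line 2 remove [ach,bqb] add [ecgn] -> 8 lines: uvkwq ujaaf jsf ecgn eoit hoy iuqt jjr
Hunk 3: at line 4 remove [eoit,hoy,iuqt] add [vhd,vqwhf,gwb] -> 8 lines: uvkwq ujaaf jsf ecgn vhd vqwhf gwb jjr
Hunk 4: at line 1 remove [jsf,ecgn,vhd] add [gknj,ahnfa,oaec] -> 8 lines: uvkwq ujaaf gknj ahnfa oaec vqwhf gwb jjr
Hunk 5: at line 2 remove [ahnfa,oaec] add [kqg] -> 7 lines: uvkwq ujaaf gknj kqg vqwhf gwb jjr

Answer: uvkwq
ujaaf
gknj
kqg
vqwhf
gwb
jjr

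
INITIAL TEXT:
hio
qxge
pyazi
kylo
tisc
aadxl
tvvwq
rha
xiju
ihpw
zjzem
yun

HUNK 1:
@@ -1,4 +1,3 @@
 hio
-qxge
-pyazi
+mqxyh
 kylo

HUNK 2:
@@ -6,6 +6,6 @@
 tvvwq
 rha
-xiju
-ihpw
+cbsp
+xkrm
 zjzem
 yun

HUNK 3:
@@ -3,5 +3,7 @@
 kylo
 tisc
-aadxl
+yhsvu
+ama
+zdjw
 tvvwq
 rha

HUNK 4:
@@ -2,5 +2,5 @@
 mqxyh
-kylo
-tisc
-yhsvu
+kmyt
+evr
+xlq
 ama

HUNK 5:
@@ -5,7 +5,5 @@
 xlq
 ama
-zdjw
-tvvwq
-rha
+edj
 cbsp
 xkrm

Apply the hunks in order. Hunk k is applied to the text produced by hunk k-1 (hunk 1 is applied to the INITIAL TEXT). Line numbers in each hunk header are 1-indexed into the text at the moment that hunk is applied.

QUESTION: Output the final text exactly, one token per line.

Answer: hio
mqxyh
kmyt
evr
xlq
ama
edj
cbsp
xkrm
zjzem
yun

Derivation:
Hunk 1: at line 1 remove [qxge,pyazi] add [mqxyh] -> 11 lines: hio mqxyh kylo tisc aadxl tvvwq rha xiju ihpw zjzem yun
Hunk 2: at line 6 remove [xiju,ihpw] add [cbsp,xkrm] -> 11 lines: hio mqxyh kylo tisc aadxl tvvwq rha cbsp xkrm zjzem yun
Hunk 3: at line 3 remove [aadxl] add [yhsvu,ama,zdjw] -> 13 lines: hio mqxyh kylo tisc yhsvu ama zdjw tvvwq rha cbsp xkrm zjzem yun
Hunk 4: at line 2 remove [kylo,tisc,yhsvu] add [kmyt,evr,xlq] -> 13 lines: hio mqxyh kmyt evr xlq ama zdjw tvvwq rha cbsp xkrm zjzem yun
Hunk 5: at line 5 remove [zdjw,tvvwq,rha] add [edj] -> 11 lines: hio mqxyh kmyt evr xlq ama edj cbsp xkrm zjzem yun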